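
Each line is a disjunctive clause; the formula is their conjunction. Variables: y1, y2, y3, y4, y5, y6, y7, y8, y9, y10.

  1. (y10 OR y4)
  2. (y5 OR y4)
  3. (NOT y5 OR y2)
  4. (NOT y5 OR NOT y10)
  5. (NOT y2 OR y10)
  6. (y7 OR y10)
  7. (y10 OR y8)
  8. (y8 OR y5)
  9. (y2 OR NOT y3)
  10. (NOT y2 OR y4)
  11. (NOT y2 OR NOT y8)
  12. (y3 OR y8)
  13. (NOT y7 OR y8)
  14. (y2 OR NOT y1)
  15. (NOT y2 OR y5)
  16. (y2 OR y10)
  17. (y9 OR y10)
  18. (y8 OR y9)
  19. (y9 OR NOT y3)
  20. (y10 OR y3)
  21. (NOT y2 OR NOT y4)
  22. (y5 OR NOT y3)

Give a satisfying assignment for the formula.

Pure literal: y1 appears only negated; assign y1 = False.
Branch on y2: take y2 = False.
  then y5 is forced to False.
  then y4 is forced to True.
  then y8 is forced to True.
  then y3 is forced to False.
  then y10 is forced to True.
y6, y7, y9 are now unconstrained; take y6 = False, y7 = True, y9 = False.
Every clause has at least one true literal under this assignment.

y1=0  y2=0  y3=0  y4=1  y5=0  y6=0  y7=1  y8=1  y9=0  y10=1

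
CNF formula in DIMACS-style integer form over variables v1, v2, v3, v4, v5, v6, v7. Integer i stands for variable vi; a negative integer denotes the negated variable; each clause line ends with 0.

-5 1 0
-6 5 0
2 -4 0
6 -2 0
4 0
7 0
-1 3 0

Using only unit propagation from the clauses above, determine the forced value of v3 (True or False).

Unit clause (v4) sets v4 = True.
(NOT v4 OR v2) with v4 = True leaves only v2, so v2 = True.
From (NOT v2 OR v6) and v2 = True: v6 = True.
From (v5 OR NOT v6) and v6 = True: v5 = True.
(v1 OR NOT v5): since v5 = True, the clause reduces to (v1). v1 = True.
(v7) is a unit clause: v7 = True.
From (v3 OR NOT v1) and v1 = True: v3 = True.

True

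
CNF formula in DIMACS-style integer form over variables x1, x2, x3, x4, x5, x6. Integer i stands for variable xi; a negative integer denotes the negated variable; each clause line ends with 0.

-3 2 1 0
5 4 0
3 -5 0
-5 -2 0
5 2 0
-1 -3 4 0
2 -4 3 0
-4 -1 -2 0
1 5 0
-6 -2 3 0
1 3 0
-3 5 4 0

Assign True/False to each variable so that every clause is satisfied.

x1 = T, x2 = F, x3 = T, x4 = T, x5 = T, x6 = F

Pure literal: x6 appears only negated; assign x6 = False.
Set x1 = True and propagate.
Try x2 = False.
  then x5 is forced to True.
  then x3 is forced to True.
  then x4 is forced to True.
Every clause has at least one true literal under this assignment.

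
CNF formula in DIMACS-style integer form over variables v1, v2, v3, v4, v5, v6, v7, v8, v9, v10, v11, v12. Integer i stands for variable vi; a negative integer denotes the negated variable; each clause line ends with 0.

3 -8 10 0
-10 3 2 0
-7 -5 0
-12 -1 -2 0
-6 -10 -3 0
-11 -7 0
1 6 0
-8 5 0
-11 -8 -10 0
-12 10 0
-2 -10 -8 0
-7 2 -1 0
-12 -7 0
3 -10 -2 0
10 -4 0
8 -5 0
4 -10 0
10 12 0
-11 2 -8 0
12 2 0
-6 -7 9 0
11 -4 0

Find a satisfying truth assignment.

v1 = T, v2 = F, v3 = T, v4 = T, v5 = F, v6 = F, v7 = F, v8 = F, v9 = F, v10 = T, v11 = T, v12 = T

Check each clause:
  1. (¬v8 ∨ v3 ∨ v10) — ¬v8 is true.
  2. (v2 ∨ ¬v10 ∨ v3) — v3 is true.
  3. (¬v5 ∨ ¬v7) — ¬v7 is true.
  4. (¬v12 ∨ ¬v1 ∨ ¬v2) — ¬v2 is true.
  5. (¬v10 ∨ ¬v3 ∨ ¬v6) — ¬v6 is true.
  6. (¬v11 ∨ ¬v7) — ¬v7 is true.
  7. (v1 ∨ v6) — v1 is true.
  8. (v5 ∨ ¬v8) — ¬v8 is true.
  9. (¬v8 ∨ ¬v10 ∨ ¬v11) — ¬v8 is true.
  10. (¬v12 ∨ v10) — v10 is true.
  11. (¬v10 ∨ ¬v8 ∨ ¬v2) — ¬v8 is true.
  12. (v2 ∨ ¬v7 ∨ ¬v1) — ¬v7 is true.
  13. (¬v7 ∨ ¬v12) — ¬v7 is true.
  14. (¬v2 ∨ ¬v10 ∨ v3) — v3 is true.
  15. (v10 ∨ ¬v4) — v10 is true.
  16. (v8 ∨ ¬v5) — ¬v5 is true.
  17. (v4 ∨ ¬v10) — v4 is true.
  18. (v10 ∨ v12) — v10 is true.
  19. (¬v8 ∨ v2 ∨ ¬v11) — ¬v8 is true.
  20. (v2 ∨ v12) — v12 is true.
  21. (¬v7 ∨ v9 ∨ ¬v6) — ¬v6 is true.
  22. (v11 ∨ ¬v4) — v11 is true.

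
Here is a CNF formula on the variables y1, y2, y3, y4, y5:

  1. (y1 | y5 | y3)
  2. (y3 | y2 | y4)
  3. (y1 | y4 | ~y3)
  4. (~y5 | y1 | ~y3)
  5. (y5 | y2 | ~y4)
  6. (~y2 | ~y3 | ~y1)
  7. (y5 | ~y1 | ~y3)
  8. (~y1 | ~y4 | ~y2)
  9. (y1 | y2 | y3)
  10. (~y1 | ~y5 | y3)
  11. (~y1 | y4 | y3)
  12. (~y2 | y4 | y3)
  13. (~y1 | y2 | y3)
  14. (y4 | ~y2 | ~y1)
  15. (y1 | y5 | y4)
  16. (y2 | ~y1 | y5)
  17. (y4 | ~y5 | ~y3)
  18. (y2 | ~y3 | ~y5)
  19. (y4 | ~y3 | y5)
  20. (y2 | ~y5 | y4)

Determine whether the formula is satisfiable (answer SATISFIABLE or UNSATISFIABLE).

Set y1 = False and propagate.
Branch on y2: take y2 = True.
Try y3 = True.
  then y4 is forced to True.
  then y5 is forced to False.
So y1=0, y2=1, y3=1, y4=1, y5=0 is a satisfying assignment.

SATISFIABLE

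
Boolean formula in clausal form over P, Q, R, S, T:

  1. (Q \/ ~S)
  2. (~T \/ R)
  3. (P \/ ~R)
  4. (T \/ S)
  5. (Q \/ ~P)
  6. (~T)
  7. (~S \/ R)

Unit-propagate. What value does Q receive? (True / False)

(~T) is a unit clause: T = False.
(T \/ S): since T = False, the clause reduces to (S). S = True.
From (~S \/ Q) and S = True: Q = True.

True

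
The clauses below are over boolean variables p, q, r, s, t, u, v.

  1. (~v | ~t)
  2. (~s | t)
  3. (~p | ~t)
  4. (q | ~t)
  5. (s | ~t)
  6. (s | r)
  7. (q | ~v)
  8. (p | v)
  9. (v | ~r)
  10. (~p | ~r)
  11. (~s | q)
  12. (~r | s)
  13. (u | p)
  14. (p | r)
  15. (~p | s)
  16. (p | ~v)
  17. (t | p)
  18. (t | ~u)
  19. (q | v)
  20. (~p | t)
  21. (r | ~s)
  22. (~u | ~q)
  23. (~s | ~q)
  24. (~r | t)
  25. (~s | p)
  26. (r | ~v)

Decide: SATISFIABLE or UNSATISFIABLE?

p = True:
  propagation gives t=False; an empty clause results — contradiction.
p = False:
  propagation gives v=True; an empty clause results — contradiction.
Every branch closes, so no satisfying assignment exists.

UNSATISFIABLE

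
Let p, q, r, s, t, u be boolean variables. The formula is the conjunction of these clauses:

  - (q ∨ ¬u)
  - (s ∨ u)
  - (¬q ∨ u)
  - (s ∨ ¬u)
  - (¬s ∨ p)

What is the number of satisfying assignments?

Split on u, then s.
  u=1, s=1: remaining (p,q,r,t) ∈ {(1,1,0,0); (1,1,0,1); (1,1,1,0); (1,1,1,1)} — 4.
  u=1, s=0: a clause becomes empty — 0.
  u=0, s=1: remaining (p,q,r,t) ∈ {(1,0,0,0); (1,0,0,1); (1,0,1,0); (1,0,1,1)} — 4.
  u=0, s=0: a clause becomes empty — 0.
Total: 4 + 0 + 4 + 0 = 8.

8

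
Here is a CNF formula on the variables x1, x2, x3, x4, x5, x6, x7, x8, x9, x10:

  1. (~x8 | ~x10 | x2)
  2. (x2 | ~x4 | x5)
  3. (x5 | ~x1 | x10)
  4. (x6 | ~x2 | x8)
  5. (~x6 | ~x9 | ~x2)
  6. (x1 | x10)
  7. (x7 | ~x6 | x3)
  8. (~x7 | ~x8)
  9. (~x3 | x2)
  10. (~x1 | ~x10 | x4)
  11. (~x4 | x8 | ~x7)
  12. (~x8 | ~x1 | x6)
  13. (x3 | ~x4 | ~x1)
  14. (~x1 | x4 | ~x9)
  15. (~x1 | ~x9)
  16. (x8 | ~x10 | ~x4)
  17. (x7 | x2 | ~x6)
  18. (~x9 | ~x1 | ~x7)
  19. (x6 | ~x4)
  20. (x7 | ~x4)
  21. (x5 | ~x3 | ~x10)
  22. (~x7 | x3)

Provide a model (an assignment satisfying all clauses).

x1=F, x2=T, x3=F, x4=F, x5=F, x6=F, x7=F, x8=T, x9=T, x10=T

Check each clause:
  1. (x2 | ~x8 | ~x10) — x2 is true.
  2. (~x4 | x5 | x2) — x2 is true.
  3. (x10 | ~x1 | x5) — x10 is true.
  4. (x6 | x8 | ~x2) — x8 is true.
  5. (~x9 | ~x2 | ~x6) — ~x6 is true.
  6. (x10 | x1) — x10 is true.
  7. (x3 | x7 | ~x6) — ~x6 is true.
  8. (~x7 | ~x8) — ~x7 is true.
  9. (x2 | ~x3) — x2 is true.
  10. (x4 | ~x1 | ~x10) — ~x1 is true.
  11. (~x4 | ~x7 | x8) — x8 is true.
  12. (~x8 | x6 | ~x1) — ~x1 is true.
  13. (x3 | ~x4 | ~x1) — ~x4 is true.
  14. (~x9 | x4 | ~x1) — ~x1 is true.
  15. (~x1 | ~x9) — ~x1 is true.
  16. (~x4 | ~x10 | x8) — x8 is true.
  17. (x2 | x7 | ~x6) — ~x6 is true.
  18. (~x9 | ~x7 | ~x1) — ~x7 is true.
  19. (~x4 | x6) — ~x4 is true.
  20. (x7 | ~x4) — ~x4 is true.
  21. (x5 | ~x10 | ~x3) — ~x3 is true.
  22. (~x7 | x3) — ~x7 is true.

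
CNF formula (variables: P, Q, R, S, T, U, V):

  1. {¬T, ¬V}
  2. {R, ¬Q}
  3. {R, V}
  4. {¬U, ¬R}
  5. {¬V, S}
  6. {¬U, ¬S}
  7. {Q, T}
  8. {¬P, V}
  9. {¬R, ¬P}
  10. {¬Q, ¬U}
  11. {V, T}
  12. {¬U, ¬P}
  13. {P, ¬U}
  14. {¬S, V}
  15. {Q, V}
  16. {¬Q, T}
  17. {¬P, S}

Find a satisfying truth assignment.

P=0, Q=1, R=1, S=0, T=1, U=0, V=0

Check each clause:
  1. {¬V, ¬T} — ¬V is true.
  2. {R, ¬Q} — R is true.
  3. {V, R} — R is true.
  4. {¬U, ¬R} — ¬U is true.
  5. {S, ¬V} — ¬V is true.
  6. {¬S, ¬U} — ¬U is true.
  7. {Q, T} — Q is true.
  8. {V, ¬P} — ¬P is true.
  9. {¬P, ¬R} — ¬P is true.
  10. {¬U, ¬Q} — ¬U is true.
  11. {V, T} — T is true.
  12. {¬U, ¬P} — ¬U is true.
  13. {¬U, P} — ¬U is true.
  14. {V, ¬S} — ¬S is true.
  15. {Q, V} — Q is true.
  16. {T, ¬Q} — T is true.
  17. {¬P, S} — ¬P is true.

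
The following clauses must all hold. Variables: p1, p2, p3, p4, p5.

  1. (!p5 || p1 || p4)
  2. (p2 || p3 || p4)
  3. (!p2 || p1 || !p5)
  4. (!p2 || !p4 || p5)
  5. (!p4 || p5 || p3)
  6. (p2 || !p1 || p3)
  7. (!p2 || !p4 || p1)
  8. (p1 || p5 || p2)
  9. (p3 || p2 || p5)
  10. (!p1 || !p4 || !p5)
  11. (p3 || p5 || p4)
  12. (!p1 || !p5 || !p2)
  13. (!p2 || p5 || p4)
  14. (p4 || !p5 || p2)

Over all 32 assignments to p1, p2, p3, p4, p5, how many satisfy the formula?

The models are:
  p1=F p2=F p3=F p4=T p5=T
  p1=F p2=F p3=T p4=T p5=T
  p1=T p2=F p3=T p4=F p5=F
  p1=T p2=F p3=T p4=T p5=F
Count: 4.

4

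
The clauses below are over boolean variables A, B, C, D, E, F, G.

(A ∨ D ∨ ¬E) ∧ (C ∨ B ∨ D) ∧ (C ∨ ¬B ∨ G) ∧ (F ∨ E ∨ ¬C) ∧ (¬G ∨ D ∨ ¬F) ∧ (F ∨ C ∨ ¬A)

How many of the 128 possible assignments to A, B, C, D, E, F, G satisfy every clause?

Case analysis on C and D:
  C=T, D=T: A, B, G free; 3 ways for (E,F) × 2^3 = 24.
  C=T, D=F: B free; 5 ways for (A,E,F,G) × 2^1 = 10.
  C=F, D=T: E free; 9 ways for (A,B,F,G) × 2^1 = 18.
  C=F, D=F: remaining (A,B,E,F,G) ∈ {(F,T,F,F,T)} — 1.
Total: 24 + 10 + 18 + 1 = 53.

53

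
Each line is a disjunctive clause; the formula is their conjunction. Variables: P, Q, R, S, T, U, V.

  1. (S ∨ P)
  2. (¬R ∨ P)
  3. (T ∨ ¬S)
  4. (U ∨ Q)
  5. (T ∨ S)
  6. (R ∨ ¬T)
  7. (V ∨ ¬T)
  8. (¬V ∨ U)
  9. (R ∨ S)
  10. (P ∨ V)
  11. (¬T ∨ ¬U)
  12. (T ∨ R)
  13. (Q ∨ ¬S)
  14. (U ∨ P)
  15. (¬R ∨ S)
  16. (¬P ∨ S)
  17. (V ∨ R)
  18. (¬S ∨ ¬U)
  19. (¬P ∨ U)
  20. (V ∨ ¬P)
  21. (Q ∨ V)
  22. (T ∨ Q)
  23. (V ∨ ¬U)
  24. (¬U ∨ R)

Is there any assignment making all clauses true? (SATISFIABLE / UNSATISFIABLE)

UNSATISFIABLE

S = True:
  propagation gives T=True, R=True, P=True, V=True; an empty clause results — contradiction.
S = False:
  propagation gives P=True; an empty clause results — contradiction.
Every branch closes, so no satisfying assignment exists.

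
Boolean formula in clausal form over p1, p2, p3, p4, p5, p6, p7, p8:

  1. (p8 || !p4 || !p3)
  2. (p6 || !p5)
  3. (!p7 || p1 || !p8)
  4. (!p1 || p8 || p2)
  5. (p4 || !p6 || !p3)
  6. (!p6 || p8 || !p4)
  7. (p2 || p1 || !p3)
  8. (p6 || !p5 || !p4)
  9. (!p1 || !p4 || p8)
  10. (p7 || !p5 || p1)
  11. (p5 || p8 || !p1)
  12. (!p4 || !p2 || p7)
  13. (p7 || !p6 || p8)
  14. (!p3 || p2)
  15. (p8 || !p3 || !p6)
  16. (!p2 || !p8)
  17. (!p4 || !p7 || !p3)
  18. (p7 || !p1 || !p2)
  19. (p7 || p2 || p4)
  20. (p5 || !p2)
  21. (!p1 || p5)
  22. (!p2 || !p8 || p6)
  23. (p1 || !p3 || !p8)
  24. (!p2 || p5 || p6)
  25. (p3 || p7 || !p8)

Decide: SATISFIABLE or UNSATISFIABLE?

SATISFIABLE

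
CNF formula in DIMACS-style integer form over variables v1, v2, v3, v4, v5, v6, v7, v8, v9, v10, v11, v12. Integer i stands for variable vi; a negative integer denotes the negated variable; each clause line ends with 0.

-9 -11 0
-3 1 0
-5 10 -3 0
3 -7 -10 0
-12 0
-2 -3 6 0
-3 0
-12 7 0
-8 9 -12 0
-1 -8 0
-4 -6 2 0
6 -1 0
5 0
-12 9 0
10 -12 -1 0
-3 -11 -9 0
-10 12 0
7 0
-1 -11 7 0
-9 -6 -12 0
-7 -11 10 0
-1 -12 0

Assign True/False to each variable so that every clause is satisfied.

The clause (¬v12) is unit: v12 must be False.
(¬v3) is a unit clause, so v3 = False.
(v5) is a unit clause, so v5 = True.
Unit propagation: (¬v10) forces v10 = False.
Unit propagation: (v7) forces v7 = True.
(¬v11) is a unit clause, so v11 = False.
Pure literal: v4 appears only negated; assign v4 = False.
Pure literal: v8 appears only negated; assign v8 = False.
Set v1 = True and propagate.
  then v6 is forced to True.
v2, v9 are now unconstrained; take v2 = False, v9 = False.

v1 = True  v2 = False  v3 = False  v4 = False  v5 = True  v6 = True  v7 = True  v8 = False  v9 = False  v10 = False  v11 = False  v12 = False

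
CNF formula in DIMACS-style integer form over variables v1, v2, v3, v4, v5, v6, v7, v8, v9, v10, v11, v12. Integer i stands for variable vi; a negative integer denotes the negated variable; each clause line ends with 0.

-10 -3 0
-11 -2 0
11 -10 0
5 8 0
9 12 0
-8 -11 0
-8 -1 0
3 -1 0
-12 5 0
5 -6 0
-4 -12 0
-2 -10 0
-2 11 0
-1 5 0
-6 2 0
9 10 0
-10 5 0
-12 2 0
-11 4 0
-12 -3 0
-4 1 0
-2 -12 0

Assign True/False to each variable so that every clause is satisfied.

v1=F  v2=F  v3=F  v4=F  v5=T  v6=F  v7=T  v8=T  v9=T  v10=F  v11=F  v12=F

Check each clause:
  1. {¬v3, ¬v10} — ¬v3 is true.
  2. {¬v2, ¬v11} — ¬v11 is true.
  3. {¬v10, v11} — ¬v10 is true.
  4. {v5, v8} — v8 is true.
  5. {v9, v12} — v9 is true.
  6. {¬v8, ¬v11} — ¬v11 is true.
  7. {¬v1, ¬v8} — ¬v1 is true.
  8. {v3, ¬v1} — ¬v1 is true.
  9. {¬v12, v5} — ¬v12 is true.
  10. {v5, ¬v6} — ¬v6 is true.
  11. {¬v12, ¬v4} — ¬v12 is true.
  12. {¬v10, ¬v2} — ¬v2 is true.
  13. {v11, ¬v2} — ¬v2 is true.
  14. {¬v1, v5} — v5 is true.
  15. {v2, ¬v6} — ¬v6 is true.
  16. {v10, v9} — v9 is true.
  17. {¬v10, v5} — v5 is true.
  18. {¬v12, v2} — ¬v12 is true.
  19. {v4, ¬v11} — ¬v11 is true.
  20. {¬v3, ¬v12} — ¬v12 is true.
  21. {v1, ¬v4} — ¬v4 is true.
  22. {¬v2, ¬v12} — ¬v12 is true.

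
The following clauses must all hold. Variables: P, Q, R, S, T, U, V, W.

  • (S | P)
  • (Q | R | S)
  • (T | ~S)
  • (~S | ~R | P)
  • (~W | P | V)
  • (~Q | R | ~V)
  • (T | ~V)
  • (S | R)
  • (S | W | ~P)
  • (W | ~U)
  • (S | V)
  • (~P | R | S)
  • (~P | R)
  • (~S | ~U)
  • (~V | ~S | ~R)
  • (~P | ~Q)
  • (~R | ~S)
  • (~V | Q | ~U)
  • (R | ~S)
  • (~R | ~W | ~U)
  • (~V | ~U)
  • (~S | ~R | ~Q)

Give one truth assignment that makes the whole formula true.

P=1, Q=0, R=1, S=0, T=1, U=0, V=1, W=1

Check each clause:
  1. (S | P) — P is true.
  2. (R | S | Q) — R is true.
  3. (T | ~S) — ~S is true.
  4. (P | ~R | ~S) — P is true.
  5. (V | ~W | P) — P is true.
  6. (~V | R | ~Q) — R is true.
  7. (~V | T) — T is true.
  8. (S | R) — R is true.
  9. (W | S | ~P) — W is true.
  10. (~U | W) — W is true.
  11. (S | V) — V is true.
  12. (~P | S | R) — R is true.
  13. (R | ~P) — R is true.
  14. (~U | ~S) — ~U is true.
  15. (~R | ~V | ~S) — ~S is true.
  16. (~Q | ~P) — ~Q is true.
  17. (~S | ~R) — ~S is true.
  18. (Q | ~U | ~V) — ~U is true.
  19. (~S | R) — R is true.
  20. (~R | ~W | ~U) — ~U is true.
  21. (~U | ~V) — ~U is true.
  22. (~S | ~Q | ~R) — ~S is true.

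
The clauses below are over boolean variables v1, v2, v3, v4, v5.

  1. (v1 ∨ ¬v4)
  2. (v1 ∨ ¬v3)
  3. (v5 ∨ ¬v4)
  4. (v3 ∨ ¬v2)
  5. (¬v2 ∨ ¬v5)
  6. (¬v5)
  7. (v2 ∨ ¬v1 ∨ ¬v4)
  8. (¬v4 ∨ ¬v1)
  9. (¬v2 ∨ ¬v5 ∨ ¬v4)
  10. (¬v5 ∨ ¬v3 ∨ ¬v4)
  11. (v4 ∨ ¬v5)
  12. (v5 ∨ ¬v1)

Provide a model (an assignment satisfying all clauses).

Unit propagation: (¬v5) forces v5 = False.
The clause (¬v4) is unit: v4 must be False.
(¬v1) is a unit clause, so v1 = False.
Unit propagation: (¬v3) forces v3 = False.
(¬v2) is a unit clause, so v2 = False.
Check each clause:
  1. (v1 ∨ ¬v4) — ¬v4 is true.
  2. (v1 ∨ ¬v3) — ¬v3 is true.
  3. (¬v4 ∨ v5) — ¬v4 is true.
  4. (v3 ∨ ¬v2) — ¬v2 is true.
  5. (¬v5 ∨ ¬v2) — ¬v5 is true.
  6. (¬v5) — ¬v5 is true.
  7. (¬v4 ∨ v2 ∨ ¬v1) — ¬v4 is true.
  8. (¬v1 ∨ ¬v4) — ¬v4 is true.
  9. (¬v2 ∨ ¬v4 ∨ ¬v5) — ¬v5 is true.
  10. (¬v5 ∨ ¬v4 ∨ ¬v3) — ¬v5 is true.
  11. (v4 ∨ ¬v5) — ¬v5 is true.
  12. (¬v1 ∨ v5) — ¬v1 is true.

v1=0  v2=0  v3=0  v4=0  v5=0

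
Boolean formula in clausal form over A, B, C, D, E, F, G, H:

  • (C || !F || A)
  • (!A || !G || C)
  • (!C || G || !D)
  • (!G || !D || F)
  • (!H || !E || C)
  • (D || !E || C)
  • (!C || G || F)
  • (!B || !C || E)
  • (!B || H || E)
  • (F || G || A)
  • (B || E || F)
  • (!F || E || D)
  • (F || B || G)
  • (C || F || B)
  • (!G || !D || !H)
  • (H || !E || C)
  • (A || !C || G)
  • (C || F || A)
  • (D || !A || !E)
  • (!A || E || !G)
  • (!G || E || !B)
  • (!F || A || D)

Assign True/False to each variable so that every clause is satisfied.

Set A = False and propagate.
Set B = True and propagate.
Try C = True.
  then E is forced to True.
  then G is forced to True.
The remaining clauses are satisfied by D = False, F = False, H = True.

A=F  B=T  C=T  D=F  E=T  F=F  G=T  H=T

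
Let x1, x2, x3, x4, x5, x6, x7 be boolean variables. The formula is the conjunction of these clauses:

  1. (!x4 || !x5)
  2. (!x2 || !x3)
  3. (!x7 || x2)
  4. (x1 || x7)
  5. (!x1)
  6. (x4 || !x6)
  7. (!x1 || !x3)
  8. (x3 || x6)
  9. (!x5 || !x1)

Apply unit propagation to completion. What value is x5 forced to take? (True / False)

False

Unit clause (!x1) sets x1 = False.
(x1 || x7) with x1 = False leaves only x7, so x7 = True.
(!x7 || x2) with x7 = True leaves only x2, so x2 = True.
(!x2 || !x3) with x2 = True leaves only !x3, so x3 = False.
(x6 || x3) with x3 = False leaves only x6, so x6 = True.
In (!x6 || x4), !x6 is now false; x4 must hold, so x4 = True.
(!x5 || !x4): since x4 = True, the clause reduces to (!x5). x5 = False.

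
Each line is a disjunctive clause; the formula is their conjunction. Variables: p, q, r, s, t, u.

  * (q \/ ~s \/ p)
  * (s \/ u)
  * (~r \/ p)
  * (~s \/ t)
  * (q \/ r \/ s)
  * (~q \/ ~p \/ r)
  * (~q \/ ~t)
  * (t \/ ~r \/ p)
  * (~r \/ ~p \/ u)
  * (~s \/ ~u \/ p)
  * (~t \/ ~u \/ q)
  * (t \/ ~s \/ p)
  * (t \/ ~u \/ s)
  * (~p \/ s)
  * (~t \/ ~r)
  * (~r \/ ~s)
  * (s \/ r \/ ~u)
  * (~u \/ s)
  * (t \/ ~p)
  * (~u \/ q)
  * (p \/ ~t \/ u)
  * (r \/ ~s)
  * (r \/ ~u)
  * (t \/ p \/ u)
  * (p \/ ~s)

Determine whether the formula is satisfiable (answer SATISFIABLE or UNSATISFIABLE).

s = True:
  propagation gives t=True, q=False, p=True, u=False; an empty clause results — contradiction.
s = False:
  propagation gives u=True; an empty clause results — contradiction.
Every branch closes, so no satisfying assignment exists.

UNSATISFIABLE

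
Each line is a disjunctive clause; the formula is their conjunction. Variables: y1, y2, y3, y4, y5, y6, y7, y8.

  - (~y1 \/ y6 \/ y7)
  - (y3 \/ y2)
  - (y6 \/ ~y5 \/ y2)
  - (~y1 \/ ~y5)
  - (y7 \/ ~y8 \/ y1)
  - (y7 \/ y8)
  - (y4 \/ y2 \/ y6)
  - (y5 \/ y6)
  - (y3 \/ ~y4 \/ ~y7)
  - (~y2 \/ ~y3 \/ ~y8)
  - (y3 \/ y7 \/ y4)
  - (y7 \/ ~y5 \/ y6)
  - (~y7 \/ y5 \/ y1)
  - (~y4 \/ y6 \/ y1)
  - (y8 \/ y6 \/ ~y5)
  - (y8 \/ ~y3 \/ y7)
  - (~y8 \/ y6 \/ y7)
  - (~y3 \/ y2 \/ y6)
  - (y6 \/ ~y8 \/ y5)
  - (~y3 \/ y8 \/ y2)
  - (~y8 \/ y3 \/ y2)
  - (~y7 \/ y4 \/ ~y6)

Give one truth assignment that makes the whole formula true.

Branch on y1: take y1 = True.
  then y5 is forced to False.
  then y6 is forced to True.
Try y2 = True.
Set y3 = True and propagate.
  then y8 is forced to False.
  then y7 is forced to True.
  then y4 is forced to True.
Every clause has at least one true literal under this assignment.

y1 = T, y2 = T, y3 = T, y4 = T, y5 = F, y6 = T, y7 = T, y8 = F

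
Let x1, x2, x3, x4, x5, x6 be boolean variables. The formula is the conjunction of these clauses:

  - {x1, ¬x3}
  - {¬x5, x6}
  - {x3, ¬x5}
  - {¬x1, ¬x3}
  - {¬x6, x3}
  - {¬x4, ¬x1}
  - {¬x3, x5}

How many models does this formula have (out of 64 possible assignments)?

Satisfying assignments:
  x1=F x2=F x3=F x4=F x5=F x6=F
  x1=F x2=F x3=F x4=T x5=F x6=F
  x1=F x2=T x3=F x4=F x5=F x6=F
  x1=F x2=T x3=F x4=T x5=F x6=F
  x1=T x2=F x3=F x4=F x5=F x6=F
  x1=T x2=T x3=F x4=F x5=F x6=F
Count: 6.

6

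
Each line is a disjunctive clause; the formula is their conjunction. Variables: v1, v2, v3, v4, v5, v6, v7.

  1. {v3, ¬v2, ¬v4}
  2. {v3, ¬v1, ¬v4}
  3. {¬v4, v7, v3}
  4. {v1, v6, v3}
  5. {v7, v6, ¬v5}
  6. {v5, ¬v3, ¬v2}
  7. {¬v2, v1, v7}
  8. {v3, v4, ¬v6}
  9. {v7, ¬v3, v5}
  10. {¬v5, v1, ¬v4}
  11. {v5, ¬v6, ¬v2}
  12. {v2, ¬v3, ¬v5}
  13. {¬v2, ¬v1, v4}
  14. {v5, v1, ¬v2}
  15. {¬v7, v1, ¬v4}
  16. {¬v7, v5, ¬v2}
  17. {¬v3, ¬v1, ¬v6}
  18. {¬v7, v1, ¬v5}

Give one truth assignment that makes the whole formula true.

v1 = F, v2 = F, v3 = T, v4 = F, v5 = F, v6 = F, v7 = T

Branch on v1: take v1 = False.
Set v2 = False and propagate.
Try v3 = True.
  then v5 is forced to False.
  then v7 is forced to True.
  then v4 is forced to False.
v6 is now unconstrained; take v6 = False.
Every clause has at least one true literal under this assignment.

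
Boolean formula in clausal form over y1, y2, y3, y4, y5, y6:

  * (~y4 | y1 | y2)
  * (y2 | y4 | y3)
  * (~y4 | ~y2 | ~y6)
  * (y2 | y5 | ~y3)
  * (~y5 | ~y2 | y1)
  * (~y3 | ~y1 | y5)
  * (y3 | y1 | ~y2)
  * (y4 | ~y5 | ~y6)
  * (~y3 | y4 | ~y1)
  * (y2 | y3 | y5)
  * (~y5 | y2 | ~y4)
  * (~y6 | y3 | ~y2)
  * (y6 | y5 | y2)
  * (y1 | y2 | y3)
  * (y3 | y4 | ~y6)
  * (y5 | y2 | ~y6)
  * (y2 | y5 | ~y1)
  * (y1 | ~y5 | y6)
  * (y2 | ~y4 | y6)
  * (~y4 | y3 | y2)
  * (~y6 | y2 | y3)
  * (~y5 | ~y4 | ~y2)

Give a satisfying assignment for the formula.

Branch on y1: take y1 = False.
Set y2 = True and propagate.
  then y5 is forced to False.
  then y3 is forced to True.
Try y4 = False.
y6 is now unconstrained; take y6 = True.

y1=F, y2=T, y3=T, y4=F, y5=F, y6=T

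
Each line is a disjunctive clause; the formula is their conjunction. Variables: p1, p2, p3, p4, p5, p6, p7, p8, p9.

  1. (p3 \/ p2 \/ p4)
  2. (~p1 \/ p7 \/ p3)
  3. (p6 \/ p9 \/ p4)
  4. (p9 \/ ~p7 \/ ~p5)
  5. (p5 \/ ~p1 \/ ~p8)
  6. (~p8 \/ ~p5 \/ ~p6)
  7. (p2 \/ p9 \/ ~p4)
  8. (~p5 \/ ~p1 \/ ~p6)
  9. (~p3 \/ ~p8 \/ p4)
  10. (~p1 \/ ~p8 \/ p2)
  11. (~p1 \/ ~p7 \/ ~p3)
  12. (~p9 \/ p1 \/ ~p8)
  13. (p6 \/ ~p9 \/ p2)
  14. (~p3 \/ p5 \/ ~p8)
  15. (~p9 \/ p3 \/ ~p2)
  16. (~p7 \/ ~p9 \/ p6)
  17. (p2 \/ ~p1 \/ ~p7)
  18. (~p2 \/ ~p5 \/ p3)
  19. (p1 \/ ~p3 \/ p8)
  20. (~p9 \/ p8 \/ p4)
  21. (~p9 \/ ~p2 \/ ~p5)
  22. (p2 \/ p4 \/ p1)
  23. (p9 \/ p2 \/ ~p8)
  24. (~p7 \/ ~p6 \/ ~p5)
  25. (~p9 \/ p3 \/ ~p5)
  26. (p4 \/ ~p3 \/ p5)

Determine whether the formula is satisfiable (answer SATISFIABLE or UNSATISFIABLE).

SATISFIABLE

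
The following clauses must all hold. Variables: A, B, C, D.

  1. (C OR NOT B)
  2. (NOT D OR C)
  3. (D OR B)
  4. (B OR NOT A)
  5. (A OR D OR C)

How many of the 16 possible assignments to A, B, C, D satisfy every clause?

5

The models are:
  A=F B=F C=T D=T
  A=F B=T C=T D=F
  A=F B=T C=T D=T
  A=T B=T C=T D=F
  A=T B=T C=T D=T
That's 5 in total.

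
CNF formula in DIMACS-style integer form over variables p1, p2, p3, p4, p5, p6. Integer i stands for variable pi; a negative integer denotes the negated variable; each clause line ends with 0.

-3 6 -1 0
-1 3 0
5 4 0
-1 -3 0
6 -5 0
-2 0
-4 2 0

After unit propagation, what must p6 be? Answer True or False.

(NOT p2) is a unit clause: p2 = False.
In (p2 OR NOT p4), p2 is now false; NOT p4 must hold, so p4 = False.
From (p5 OR p4) and p4 = False: p5 = True.
(p6 OR NOT p5) with p5 = True leaves only p6, so p6 = True.

True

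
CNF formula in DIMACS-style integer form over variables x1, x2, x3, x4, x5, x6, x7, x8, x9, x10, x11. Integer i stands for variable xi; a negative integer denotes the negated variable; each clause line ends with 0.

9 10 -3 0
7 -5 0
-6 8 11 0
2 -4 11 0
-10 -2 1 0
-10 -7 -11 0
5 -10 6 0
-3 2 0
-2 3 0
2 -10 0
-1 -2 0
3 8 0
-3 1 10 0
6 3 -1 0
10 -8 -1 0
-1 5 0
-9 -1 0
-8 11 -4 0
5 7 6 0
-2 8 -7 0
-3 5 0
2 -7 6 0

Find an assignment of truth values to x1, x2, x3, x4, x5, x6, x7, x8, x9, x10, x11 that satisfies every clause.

x1=F, x2=F, x3=F, x4=F, x5=F, x6=T, x7=T, x8=T, x9=F, x10=F, x11=T

Pure literal: x4 appears only negated; assign x4 = False.
Set x1 = False and propagate.
Set x2 = False and propagate.
  then x3 is forced to False.
  then x10 is forced to False.
  then x8 is forced to True.
The remaining clauses are satisfied by x5 = False, x6 = True, x7 = True, x9 = False, x11 = True.
Check each clause:
  1. (NOT x3 OR x10 OR x9) — NOT x3 is true.
  2. (NOT x5 OR x7) — NOT x5 is true.
  3. (x11 OR x8 OR NOT x6) — x8 is true.
  4. (x2 OR x11 OR NOT x4) — x11 is true.
  5. (NOT x2 OR NOT x10 OR x1) — NOT x10 is true.
  6. (NOT x10 OR NOT x11 OR NOT x7) — NOT x10 is true.
  7. (x6 OR x5 OR NOT x10) — x6 is true.
  8. (NOT x3 OR x2) — NOT x3 is true.
  9. (x3 OR NOT x2) — NOT x2 is true.
  10. (x2 OR NOT x10) — NOT x10 is true.
  11. (NOT x1 OR NOT x2) — NOT x1 is true.
  12. (x3 OR x8) — x8 is true.
  13. (NOT x3 OR x1 OR x10) — NOT x3 is true.
  14. (NOT x1 OR x6 OR x3) — x6 is true.
  15. (NOT x1 OR x10 OR NOT x8) — NOT x1 is true.
  16. (NOT x1 OR x5) — NOT x1 is true.
  17. (NOT x9 OR NOT x1) — NOT x1 is true.
  18. (NOT x4 OR NOT x8 OR x11) — x11 is true.
  19. (x5 OR x6 OR x7) — x6 is true.
  20. (NOT x2 OR NOT x7 OR x8) — x8 is true.
  21. (NOT x3 OR x5) — NOT x3 is true.
  22. (x2 OR x6 OR NOT x7) — x6 is true.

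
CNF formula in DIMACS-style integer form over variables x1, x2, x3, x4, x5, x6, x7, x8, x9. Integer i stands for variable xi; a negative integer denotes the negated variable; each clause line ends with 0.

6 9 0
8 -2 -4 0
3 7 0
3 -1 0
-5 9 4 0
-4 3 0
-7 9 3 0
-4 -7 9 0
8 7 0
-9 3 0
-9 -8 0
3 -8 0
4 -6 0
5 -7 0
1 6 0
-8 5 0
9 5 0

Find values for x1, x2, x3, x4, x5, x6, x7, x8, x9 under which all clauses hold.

x1=F, x2=F, x3=T, x4=T, x5=T, x6=T, x7=T, x8=F, x9=T

x2 occurs only negated in the remaining clauses — set x2 = False.
Pure literal: x3 appears only positively; assign x3 = True.
Set x1 = False and propagate.
  then x6 is forced to True.
  then x4 is forced to True.
Try x5 = True.
Try x7 = True.
  then x9 is forced to True.
  then x8 is forced to False.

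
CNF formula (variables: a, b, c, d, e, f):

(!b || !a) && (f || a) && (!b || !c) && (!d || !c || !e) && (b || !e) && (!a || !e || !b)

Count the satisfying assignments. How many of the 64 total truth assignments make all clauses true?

Case analysis on b and a:
  b=T, a=T: a clause becomes empty — 0.
  b=T, a=F: remaining (c,d,e,f) ∈ {(F,F,F,T); (F,F,T,T); (F,T,F,T); (F,T,T,T)} — 4.
  b=F, a=T: forces e=F; c, d, f free → 2^3 = 8.
  b=F, a=F: remaining (c,d,e,f) ∈ {(F,F,F,T); (F,T,F,T); (T,F,F,T); (T,T,F,T)} — 4.
Total: 0 + 4 + 8 + 4 = 16.

16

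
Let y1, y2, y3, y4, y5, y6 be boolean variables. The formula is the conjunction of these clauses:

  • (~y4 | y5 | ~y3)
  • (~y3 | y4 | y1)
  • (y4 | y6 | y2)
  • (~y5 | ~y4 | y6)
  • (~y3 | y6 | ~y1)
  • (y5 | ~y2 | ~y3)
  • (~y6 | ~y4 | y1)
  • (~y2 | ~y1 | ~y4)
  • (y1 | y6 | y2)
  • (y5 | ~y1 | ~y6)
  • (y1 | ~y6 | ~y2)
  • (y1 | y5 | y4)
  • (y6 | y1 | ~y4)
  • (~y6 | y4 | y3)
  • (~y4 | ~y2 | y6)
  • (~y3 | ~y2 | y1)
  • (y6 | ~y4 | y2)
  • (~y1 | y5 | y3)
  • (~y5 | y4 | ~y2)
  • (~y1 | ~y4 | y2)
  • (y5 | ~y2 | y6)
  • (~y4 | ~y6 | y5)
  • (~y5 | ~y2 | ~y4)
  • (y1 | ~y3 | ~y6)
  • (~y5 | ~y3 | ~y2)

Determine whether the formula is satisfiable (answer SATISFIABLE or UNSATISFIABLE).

SATISFIABLE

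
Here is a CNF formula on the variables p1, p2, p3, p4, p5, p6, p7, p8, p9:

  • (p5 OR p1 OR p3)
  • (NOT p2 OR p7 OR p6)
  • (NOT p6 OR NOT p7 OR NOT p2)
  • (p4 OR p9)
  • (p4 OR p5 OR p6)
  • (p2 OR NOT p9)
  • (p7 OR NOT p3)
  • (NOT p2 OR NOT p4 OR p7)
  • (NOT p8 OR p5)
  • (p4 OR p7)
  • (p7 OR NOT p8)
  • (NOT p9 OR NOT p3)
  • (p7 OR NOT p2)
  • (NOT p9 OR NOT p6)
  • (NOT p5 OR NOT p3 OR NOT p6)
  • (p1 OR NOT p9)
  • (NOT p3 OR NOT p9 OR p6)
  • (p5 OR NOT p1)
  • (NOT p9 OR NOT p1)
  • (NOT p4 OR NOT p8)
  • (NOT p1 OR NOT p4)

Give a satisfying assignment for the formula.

p1 = False, p2 = True, p3 = True, p4 = True, p5 = True, p6 = False, p7 = True, p8 = False, p9 = False

Check each clause:
  1. (p5 OR p3 OR p1) — p3 is true.
  2. (NOT p2 OR p7 OR p6) — p7 is true.
  3. (NOT p7 OR NOT p6 OR NOT p2) — NOT p6 is true.
  4. (p4 OR p9) — p4 is true.
  5. (p4 OR p5 OR p6) — p4 is true.
  6. (NOT p9 OR p2) — p2 is true.
  7. (p7 OR NOT p3) — p7 is true.
  8. (p7 OR NOT p4 OR NOT p2) — p7 is true.
  9. (NOT p8 OR p5) — NOT p8 is true.
  10. (p7 OR p4) — p4 is true.
  11. (p7 OR NOT p8) — NOT p8 is true.
  12. (NOT p3 OR NOT p9) — NOT p9 is true.
  13. (NOT p2 OR p7) — p7 is true.
  14. (NOT p9 OR NOT p6) — NOT p6 is true.
  15. (NOT p5 OR NOT p3 OR NOT p6) — NOT p6 is true.
  16. (p1 OR NOT p9) — NOT p9 is true.
  17. (p6 OR NOT p9 OR NOT p3) — NOT p9 is true.
  18. (p5 OR NOT p1) — p5 is true.
  19. (NOT p1 OR NOT p9) — NOT p1 is true.
  20. (NOT p4 OR NOT p8) — NOT p8 is true.
  21. (NOT p4 OR NOT p1) — NOT p1 is true.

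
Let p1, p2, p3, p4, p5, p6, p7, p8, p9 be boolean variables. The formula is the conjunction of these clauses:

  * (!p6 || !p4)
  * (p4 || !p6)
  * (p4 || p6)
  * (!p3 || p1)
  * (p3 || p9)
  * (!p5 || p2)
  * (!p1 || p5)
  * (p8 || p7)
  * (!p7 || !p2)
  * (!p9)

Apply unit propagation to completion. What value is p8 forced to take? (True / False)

(!p9) stands alone — p9 = False.
(p9 || p3) with p9 = False leaves only p3, so p3 = True.
From (p1 || !p3) and p3 = True: p1 = True.
(p5 || !p1) with p1 = True leaves only p5, so p5 = True.
From (!p5 || p2) and p5 = True: p2 = True.
(!p7 || !p2) with p2 = True leaves only !p7, so p7 = False.
In (p7 || p8), p7 is now false; p8 must hold, so p8 = True.

True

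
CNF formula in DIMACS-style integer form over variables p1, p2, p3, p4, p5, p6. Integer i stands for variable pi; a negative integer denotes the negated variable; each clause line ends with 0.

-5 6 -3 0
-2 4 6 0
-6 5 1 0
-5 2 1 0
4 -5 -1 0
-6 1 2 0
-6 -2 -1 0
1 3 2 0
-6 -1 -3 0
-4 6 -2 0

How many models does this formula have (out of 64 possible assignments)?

Split on p1, then p6.
  p1=T, p6=T: remaining (p2,p3,p4,p5) ∈ {(F,F,F,F); (F,F,T,F); (F,F,T,T)} — 3.
  p1=T, p6=F: 5 of the 16 assignments to (p2,p3,p4,p5) work.
  p1=F, p6=T: remaining (p2,p3,p4,p5) ∈ {(T,F,F,T); (T,F,T,T); (T,T,F,T); (T,T,T,T)} — 4.
  p1=F, p6=F: remaining (p2,p3,p4,p5) ∈ {(F,T,F,F); (F,T,T,F)} — 2.
Total: 3 + 5 + 4 + 2 = 14.

14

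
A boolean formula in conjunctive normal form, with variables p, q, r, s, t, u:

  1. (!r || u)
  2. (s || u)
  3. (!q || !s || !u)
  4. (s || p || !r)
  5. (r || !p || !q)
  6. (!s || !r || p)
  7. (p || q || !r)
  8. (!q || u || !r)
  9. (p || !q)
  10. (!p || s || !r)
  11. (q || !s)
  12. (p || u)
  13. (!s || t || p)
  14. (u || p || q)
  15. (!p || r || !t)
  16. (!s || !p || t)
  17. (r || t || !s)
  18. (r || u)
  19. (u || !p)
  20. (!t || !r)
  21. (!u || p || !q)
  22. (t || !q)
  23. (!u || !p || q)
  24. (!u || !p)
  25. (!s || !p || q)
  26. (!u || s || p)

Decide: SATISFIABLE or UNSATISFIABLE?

UNSATISFIABLE

p = True:
  propagation gives u=True; an empty clause results — contradiction.
p = False:
  propagation gives q=False, r=False, s=False, u=True; an empty clause results — contradiction.
Every branch closes, so no satisfying assignment exists.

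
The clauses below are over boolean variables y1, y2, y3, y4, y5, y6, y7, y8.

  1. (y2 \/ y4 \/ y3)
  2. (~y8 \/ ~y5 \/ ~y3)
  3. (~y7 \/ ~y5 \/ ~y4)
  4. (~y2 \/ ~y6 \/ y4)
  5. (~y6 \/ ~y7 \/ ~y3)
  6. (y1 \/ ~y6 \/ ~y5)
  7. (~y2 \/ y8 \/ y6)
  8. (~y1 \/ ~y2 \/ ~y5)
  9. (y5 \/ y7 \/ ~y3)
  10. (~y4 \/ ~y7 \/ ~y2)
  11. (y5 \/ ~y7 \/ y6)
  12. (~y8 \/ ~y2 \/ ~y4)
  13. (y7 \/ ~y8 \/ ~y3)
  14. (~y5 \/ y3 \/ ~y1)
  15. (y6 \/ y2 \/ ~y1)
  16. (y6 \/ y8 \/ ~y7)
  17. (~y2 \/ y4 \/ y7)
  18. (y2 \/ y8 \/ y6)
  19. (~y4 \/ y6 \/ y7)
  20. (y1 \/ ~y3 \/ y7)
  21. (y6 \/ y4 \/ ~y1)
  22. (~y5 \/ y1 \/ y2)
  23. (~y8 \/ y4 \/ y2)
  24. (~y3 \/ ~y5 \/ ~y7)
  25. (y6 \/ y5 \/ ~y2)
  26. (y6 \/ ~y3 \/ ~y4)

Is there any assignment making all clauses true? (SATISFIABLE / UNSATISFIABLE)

SATISFIABLE

Try y1 = True.
Try y2 = False.
  then y6 is forced to True.
Set y3 = True and propagate.
  then y7 is forced to False.
  then y5 is forced to True.
  then y8 is forced to False.
y4 is now unconstrained; take y4 = True.
So y1 = T  y2 = F  y3 = T  y4 = T  y5 = T  y6 = T  y7 = F  y8 = F is a satisfying assignment.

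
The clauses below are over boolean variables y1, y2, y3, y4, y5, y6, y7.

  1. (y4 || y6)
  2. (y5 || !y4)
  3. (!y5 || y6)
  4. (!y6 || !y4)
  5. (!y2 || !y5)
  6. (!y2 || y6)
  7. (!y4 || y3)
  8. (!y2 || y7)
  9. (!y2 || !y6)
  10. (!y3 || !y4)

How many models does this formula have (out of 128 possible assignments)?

Case analysis on y4 and y6:
  y4=T, y6=T: a clause becomes empty — 0.
  y4=T, y6=F: a clause becomes empty — 0.
  y4=F, y6=T: forces y2=F; y1, y3, y5, y7 free → 2^4 = 16.
  y4=F, y6=F: a clause becomes empty — 0.
Total: 0 + 0 + 16 + 0 = 16.

16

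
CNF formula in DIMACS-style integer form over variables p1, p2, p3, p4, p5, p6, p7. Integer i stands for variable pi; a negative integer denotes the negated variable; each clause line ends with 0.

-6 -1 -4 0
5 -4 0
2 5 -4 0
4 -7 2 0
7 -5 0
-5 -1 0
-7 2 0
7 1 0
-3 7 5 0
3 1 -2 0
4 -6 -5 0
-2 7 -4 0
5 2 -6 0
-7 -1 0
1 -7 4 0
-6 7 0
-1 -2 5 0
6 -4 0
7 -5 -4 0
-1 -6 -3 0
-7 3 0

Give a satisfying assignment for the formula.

Branch on p1: take p1 = True.
  then p5 is forced to False.
  then p4 is forced to False.
  then p7 is forced to False.
  then p3 is forced to False.
  then p6 is forced to False.
  then p2 is forced to False.
Every clause has at least one true literal under this assignment.

p1=True  p2=False  p3=False  p4=False  p5=False  p6=False  p7=False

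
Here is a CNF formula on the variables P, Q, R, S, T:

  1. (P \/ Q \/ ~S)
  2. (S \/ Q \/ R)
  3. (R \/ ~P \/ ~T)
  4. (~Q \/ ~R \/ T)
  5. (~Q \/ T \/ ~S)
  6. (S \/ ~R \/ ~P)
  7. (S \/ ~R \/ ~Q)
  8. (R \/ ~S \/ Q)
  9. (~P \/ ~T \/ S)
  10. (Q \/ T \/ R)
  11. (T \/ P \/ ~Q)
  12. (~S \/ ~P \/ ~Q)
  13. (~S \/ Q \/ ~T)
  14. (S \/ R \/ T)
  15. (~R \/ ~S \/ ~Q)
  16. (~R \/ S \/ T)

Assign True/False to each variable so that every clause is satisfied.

P=False  Q=False  R=True  S=False  T=True

Try P = False.
For the remaining variables, Q = False, R = True, S = False, T = True works.
Every clause has at least one true literal under this assignment.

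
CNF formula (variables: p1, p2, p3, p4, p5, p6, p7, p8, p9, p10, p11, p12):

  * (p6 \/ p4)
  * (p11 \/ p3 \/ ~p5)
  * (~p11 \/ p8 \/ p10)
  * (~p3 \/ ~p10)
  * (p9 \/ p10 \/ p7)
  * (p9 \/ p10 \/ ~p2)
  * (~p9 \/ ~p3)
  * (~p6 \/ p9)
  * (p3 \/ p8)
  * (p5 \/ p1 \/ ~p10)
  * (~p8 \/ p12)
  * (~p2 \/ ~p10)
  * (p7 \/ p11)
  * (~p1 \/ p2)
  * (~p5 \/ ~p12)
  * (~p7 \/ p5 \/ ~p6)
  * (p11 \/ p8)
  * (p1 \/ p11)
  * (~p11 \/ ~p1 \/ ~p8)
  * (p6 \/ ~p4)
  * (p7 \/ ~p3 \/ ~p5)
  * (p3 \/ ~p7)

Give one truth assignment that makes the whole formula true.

p1=False  p2=True  p3=False  p4=True  p5=False  p6=True  p7=False  p8=True  p9=True  p10=False  p11=True  p12=True

Check each clause:
  1. (p4 \/ p6) — p4 is true.
  2. (~p5 \/ p3 \/ p11) — p11 is true.
  3. (~p11 \/ p8 \/ p10) — p8 is true.
  4. (~p10 \/ ~p3) — ~p3 is true.
  5. (p7 \/ p9 \/ p10) — p9 is true.
  6. (~p2 \/ p9 \/ p10) — p9 is true.
  7. (~p9 \/ ~p3) — ~p3 is true.
  8. (p9 \/ ~p6) — p9 is true.
  9. (p3 \/ p8) — p8 is true.
  10. (p1 \/ ~p10 \/ p5) — ~p10 is true.
  11. (p12 \/ ~p8) — p12 is true.
  12. (~p2 \/ ~p10) — ~p10 is true.
  13. (p7 \/ p11) — p11 is true.
  14. (p2 \/ ~p1) — p2 is true.
  15. (~p12 \/ ~p5) — ~p5 is true.
  16. (p5 \/ ~p7 \/ ~p6) — ~p7 is true.
  17. (p11 \/ p8) — p8 is true.
  18. (p11 \/ p1) — p11 is true.
  19. (~p1 \/ ~p11 \/ ~p8) — ~p1 is true.
  20. (p6 \/ ~p4) — p6 is true.
  21. (p7 \/ ~p5 \/ ~p3) — ~p5 is true.
  22. (~p7 \/ p3) — ~p7 is true.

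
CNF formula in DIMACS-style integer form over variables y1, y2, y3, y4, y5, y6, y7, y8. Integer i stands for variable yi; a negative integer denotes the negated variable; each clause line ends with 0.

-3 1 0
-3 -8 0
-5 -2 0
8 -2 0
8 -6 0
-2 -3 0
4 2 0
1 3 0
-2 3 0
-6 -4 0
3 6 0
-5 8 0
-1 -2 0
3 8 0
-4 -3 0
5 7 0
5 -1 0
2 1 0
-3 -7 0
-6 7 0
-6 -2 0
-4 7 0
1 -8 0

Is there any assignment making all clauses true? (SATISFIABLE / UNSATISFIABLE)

y3 = True:
  propagation gives y1=True, y8=False, y2=False, y6=False; an empty clause results — contradiction.
y3 = False:
  propagation gives y1=True, y2=False, y4=True, y6=False; an empty clause results — contradiction.
Every branch closes, so no satisfying assignment exists.

UNSATISFIABLE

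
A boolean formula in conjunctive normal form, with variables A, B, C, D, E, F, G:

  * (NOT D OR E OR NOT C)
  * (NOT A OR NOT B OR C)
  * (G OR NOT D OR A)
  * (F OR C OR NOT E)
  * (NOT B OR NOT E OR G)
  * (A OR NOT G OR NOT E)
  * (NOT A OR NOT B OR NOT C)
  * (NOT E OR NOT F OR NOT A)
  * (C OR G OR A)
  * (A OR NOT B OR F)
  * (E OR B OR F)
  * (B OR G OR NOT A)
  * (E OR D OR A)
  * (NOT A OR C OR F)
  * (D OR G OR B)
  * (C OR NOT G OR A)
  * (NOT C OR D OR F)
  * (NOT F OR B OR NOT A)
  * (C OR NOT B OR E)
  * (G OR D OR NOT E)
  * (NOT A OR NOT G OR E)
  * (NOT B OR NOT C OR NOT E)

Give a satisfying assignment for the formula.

A=1  B=0  C=1  D=1  E=1  F=0  G=1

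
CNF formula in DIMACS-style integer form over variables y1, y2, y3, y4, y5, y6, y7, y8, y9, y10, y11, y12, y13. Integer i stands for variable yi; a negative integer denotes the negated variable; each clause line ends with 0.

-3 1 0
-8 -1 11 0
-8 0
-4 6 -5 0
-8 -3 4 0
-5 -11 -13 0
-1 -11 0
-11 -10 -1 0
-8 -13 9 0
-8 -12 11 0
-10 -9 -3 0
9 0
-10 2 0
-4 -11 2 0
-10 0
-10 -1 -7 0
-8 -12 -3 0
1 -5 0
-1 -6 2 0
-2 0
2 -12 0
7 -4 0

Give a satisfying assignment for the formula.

y1 = False  y2 = False  y3 = False  y4 = False  y5 = False  y6 = False  y7 = False  y8 = False  y9 = True  y10 = False  y11 = False  y12 = False  y13 = True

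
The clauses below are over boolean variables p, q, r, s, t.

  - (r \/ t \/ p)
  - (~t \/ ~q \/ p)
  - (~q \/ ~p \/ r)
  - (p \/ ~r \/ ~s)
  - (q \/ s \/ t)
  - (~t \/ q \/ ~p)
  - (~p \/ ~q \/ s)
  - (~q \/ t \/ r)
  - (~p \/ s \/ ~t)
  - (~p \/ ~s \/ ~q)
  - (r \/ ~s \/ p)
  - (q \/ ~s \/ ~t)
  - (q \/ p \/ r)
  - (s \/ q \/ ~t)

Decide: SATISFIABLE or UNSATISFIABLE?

Set p = True and propagate.
Branch on q: take q = False.
  then t is forced to False.
  then s is forced to True.
r is now unconstrained; take r = True.
Every clause has at least one true literal under this assignment.
So p = T, q = F, r = T, s = T, t = F is a satisfying assignment.

SATISFIABLE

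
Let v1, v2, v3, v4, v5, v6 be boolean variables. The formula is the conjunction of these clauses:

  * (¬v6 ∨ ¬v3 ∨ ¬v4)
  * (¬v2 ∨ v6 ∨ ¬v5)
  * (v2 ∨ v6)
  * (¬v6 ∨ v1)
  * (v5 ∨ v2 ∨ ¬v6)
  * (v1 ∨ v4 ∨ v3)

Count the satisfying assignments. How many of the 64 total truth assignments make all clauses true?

16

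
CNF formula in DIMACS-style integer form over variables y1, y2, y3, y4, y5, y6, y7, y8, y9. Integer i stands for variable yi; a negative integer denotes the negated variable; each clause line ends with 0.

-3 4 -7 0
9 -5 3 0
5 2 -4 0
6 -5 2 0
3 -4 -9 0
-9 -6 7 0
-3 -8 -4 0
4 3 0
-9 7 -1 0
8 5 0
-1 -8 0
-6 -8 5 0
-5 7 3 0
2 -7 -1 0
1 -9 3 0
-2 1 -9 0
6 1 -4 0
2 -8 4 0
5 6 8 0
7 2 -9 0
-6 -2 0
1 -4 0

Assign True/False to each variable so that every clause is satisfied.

y1 = False, y2 = True, y3 = True, y4 = False, y5 = True, y6 = False, y7 = False, y8 = True, y9 = False

Set y1 = False and propagate.
  then y4 is forced to False.
  then y3 is forced to True.
  then y7 is forced to False.
The remaining clauses are satisfied by y2 = True, y5 = True, y6 = False, y8 = True, y9 = False.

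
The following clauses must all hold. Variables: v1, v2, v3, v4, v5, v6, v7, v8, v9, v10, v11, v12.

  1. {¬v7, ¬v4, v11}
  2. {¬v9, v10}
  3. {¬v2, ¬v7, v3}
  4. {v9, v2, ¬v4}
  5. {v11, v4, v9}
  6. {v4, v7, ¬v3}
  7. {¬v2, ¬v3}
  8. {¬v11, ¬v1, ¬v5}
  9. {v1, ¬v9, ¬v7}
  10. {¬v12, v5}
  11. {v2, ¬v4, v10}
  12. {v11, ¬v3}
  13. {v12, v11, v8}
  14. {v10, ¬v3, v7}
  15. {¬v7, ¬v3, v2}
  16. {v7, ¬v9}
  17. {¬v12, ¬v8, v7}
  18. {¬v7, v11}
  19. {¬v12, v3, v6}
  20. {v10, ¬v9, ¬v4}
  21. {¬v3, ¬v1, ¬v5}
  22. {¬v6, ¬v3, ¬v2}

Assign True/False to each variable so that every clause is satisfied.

v1=0, v2=0, v3=0, v4=0, v5=1, v6=0, v7=1, v8=1, v9=0, v10=0, v11=1, v12=0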